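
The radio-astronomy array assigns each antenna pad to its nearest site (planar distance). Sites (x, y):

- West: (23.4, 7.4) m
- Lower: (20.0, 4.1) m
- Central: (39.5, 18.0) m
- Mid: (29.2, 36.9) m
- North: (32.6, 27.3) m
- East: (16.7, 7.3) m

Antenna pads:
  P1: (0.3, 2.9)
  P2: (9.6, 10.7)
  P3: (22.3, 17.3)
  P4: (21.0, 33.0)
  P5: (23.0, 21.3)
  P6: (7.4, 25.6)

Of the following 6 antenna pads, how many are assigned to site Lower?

0

P1 → East
P2 → East
P3 → West
P4 → Mid
P5 → North
P6 → East
0 of the 6 go to Lower.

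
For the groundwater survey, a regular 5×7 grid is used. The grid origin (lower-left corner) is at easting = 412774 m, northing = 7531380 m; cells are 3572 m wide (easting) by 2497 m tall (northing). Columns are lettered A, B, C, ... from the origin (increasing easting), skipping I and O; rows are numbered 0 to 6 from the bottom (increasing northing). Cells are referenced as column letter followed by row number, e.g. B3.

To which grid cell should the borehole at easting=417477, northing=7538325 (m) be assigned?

Column index: ⌊(417477 − 412774) / 3572⌋ = ⌊1.317⌋ = 1 → column B
Row offset from origin: ⌊(7538325 − 7531380) / 2497⌋ = ⌊2.781⌋ = 2 → row 2

B2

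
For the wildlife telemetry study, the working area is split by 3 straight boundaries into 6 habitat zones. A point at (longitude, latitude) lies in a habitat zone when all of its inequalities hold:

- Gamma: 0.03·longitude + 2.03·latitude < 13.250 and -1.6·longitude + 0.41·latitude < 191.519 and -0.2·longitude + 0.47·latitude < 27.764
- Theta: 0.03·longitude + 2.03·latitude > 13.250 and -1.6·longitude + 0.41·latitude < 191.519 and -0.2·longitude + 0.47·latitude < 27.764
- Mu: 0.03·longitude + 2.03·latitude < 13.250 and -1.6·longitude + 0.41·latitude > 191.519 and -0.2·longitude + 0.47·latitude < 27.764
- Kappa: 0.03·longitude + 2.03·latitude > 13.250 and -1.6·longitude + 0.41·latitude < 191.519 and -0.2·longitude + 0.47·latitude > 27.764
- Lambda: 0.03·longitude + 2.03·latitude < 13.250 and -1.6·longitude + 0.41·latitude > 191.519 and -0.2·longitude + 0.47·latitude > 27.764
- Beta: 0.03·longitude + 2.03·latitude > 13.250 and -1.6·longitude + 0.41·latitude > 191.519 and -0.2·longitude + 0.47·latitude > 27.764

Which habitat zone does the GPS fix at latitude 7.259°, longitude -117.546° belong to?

0.03·-117.546 + 2.03·7.259 = 11.209, which is < 13.250
-1.6·-117.546 + 0.41·7.259 = 191.050, which is < 191.519
-0.2·-117.546 + 0.47·7.259 = 26.921, which is < 27.764
This sign pattern matches Gamma.

Gamma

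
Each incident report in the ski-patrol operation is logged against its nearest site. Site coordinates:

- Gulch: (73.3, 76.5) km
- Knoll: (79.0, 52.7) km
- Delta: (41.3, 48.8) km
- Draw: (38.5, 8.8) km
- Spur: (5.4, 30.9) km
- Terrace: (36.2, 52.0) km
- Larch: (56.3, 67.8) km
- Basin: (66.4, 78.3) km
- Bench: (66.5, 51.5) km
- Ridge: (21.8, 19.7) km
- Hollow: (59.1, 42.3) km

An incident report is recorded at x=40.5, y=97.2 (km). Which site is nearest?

Squared distances to each site:
Gulch: 1504.330; Knoll: 3462.500; Delta: 2343.200; Draw: 7818.560; Spur: 5627.700; Terrace: 2061.530; Larch: 1114.000; Basin: 1028.020; Bench: 2764.490; Ridge: 6355.940; Hollow: 3359.970.
Minimum at Basin.

Basin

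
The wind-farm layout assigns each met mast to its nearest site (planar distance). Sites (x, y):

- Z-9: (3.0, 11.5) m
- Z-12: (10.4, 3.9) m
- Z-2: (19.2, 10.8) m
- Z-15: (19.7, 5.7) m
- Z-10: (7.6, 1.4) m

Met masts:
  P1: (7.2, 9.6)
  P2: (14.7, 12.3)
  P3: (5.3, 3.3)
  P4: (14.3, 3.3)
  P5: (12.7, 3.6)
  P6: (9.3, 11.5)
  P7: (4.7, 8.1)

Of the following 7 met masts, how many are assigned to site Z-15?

0

P1 → Z-9
P2 → Z-2
P3 → Z-10
P4 → Z-12
P5 → Z-12
P6 → Z-9
P7 → Z-9
0 of the 7 go to Z-15.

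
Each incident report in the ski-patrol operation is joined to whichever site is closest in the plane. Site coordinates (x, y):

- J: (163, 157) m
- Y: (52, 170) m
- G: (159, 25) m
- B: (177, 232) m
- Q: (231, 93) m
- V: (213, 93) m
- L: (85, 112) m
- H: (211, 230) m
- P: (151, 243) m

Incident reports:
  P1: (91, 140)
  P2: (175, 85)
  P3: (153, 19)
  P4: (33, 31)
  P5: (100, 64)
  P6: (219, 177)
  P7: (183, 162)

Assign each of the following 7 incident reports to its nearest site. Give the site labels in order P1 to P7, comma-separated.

L, V, G, L, L, H, J

P1 → L (d²=820.00)
P2 → V (d²=1508.00)
P3 → G (d²=72.00)
P4 → L (d²=9265.00)
P5 → L (d²=2529.00)
P6 → H (d²=2873.00)
P7 → J (d²=425.00)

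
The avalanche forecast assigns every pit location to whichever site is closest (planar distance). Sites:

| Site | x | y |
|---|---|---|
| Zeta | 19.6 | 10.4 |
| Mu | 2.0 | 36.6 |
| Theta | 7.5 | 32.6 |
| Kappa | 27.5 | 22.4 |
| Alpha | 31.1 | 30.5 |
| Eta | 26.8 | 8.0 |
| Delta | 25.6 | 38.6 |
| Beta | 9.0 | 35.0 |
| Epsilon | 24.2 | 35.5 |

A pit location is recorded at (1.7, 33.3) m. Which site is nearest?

Mu

Squared distances to each site:
Zeta: 844.820; Mu: 10.980; Theta: 34.130; Kappa: 784.450; Alpha: 872.200; Eta: 1270.100; Delta: 599.300; Beta: 56.180; Epsilon: 511.090.
Minimum at Mu.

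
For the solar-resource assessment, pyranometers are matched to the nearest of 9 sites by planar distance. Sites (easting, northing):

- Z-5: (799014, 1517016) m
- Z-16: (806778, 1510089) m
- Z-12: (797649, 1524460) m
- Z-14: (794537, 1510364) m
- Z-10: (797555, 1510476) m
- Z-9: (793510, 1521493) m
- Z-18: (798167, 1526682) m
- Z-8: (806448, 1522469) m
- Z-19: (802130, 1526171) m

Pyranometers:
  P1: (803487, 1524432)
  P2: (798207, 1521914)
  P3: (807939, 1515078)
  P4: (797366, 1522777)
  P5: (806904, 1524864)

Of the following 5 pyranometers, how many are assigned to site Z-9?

P1 → Z-19
P2 → Z-12
P3 → Z-16
P4 → Z-12
P5 → Z-8
0 of the 5 go to Z-9.

0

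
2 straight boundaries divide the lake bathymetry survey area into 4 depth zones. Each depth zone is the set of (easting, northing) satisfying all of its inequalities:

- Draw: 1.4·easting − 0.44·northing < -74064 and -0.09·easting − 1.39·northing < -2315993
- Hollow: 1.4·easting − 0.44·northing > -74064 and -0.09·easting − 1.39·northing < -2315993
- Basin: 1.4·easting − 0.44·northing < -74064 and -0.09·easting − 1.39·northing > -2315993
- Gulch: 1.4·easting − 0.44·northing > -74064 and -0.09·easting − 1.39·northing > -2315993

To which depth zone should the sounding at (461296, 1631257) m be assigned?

1.4·461296 − 0.44·1631257 = -71938.680, which is > -74064
-0.09·461296 − 1.39·1631257 = -2308963.870, which is > -2315993
This sign pattern matches Gulch.

Gulch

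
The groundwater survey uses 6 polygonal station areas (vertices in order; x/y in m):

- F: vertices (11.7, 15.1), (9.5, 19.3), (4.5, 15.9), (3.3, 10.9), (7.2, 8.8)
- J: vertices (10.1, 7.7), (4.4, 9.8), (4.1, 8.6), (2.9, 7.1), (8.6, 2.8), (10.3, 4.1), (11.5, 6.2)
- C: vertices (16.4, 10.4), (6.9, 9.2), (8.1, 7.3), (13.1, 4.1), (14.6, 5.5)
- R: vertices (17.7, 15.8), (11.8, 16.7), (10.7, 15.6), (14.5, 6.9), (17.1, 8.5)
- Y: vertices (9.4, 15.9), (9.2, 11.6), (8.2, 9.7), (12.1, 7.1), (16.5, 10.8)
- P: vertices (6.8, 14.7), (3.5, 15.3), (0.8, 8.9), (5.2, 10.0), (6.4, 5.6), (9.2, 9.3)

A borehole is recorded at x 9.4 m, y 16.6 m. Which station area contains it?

F

Cast a ray rightward from (9.4, 16.6). For each polygon, the edges (by vertex number in listed order) whose endpoints lie on opposite sides of y = 16.6, where each meets that height, and whether that is right or left of the point:
F: 1–2 at x≈10.91 (right), 2–3 at x≈5.53 (left) → 1 crossing.
J: no edge straddles that height → 0 crossings.
C: no edge straddles that height → 0 crossings.
R: 1–2 at x≈12.46 (right), 2–3 at x≈11.70 (right) → 2 crossings.
Y: no edge straddles that height → 0 crossings.
P: no edge straddles that height → 0 crossings.
Only F has an odd count, so the point is inside F.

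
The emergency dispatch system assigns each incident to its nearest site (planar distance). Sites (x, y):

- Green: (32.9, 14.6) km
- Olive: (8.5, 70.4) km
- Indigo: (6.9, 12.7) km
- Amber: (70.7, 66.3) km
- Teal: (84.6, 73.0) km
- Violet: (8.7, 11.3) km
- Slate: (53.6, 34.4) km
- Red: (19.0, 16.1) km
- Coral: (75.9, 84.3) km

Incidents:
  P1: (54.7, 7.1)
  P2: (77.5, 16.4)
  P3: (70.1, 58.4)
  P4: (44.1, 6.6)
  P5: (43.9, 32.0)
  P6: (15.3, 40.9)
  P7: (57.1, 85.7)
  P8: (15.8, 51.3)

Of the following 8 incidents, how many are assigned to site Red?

P1 → Green
P2 → Slate
P3 → Amber
P4 → Green
P5 → Slate
P6 → Red
P7 → Coral
P8 → Olive
1 of the 8 goes to Red.

1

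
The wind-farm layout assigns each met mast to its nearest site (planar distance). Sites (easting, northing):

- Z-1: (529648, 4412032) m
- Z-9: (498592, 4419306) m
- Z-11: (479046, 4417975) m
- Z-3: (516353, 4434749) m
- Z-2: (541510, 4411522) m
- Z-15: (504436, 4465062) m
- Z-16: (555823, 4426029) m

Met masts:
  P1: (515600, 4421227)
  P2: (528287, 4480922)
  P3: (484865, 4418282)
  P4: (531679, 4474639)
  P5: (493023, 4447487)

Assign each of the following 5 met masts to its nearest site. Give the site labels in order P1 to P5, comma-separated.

Z-3, Z-15, Z-11, Z-15, Z-15

P1 → Z-3 (d²=183411493.00)
P2 → Z-15 (d²=820409801.00)
P3 → Z-11 (d²=33955010.00)
P4 → Z-15 (d²=833899978.00)
P5 → Z-15 (d²=439137194.00)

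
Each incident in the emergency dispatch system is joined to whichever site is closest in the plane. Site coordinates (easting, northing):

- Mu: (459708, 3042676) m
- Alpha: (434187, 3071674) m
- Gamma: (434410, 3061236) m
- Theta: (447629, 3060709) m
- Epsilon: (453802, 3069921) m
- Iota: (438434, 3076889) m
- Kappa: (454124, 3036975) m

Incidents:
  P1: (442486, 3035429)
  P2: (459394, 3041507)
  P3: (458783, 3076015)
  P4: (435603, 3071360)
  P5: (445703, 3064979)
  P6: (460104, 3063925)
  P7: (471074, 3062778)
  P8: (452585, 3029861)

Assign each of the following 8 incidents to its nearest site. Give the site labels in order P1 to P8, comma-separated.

P1 → Kappa (d²=137833160.00)
P2 → Mu (d²=1465157.00)
P3 → Epsilon (d²=61947197.00)
P4 → Alpha (d²=2103652.00)
P5 → Theta (d²=21942376.00)
P6 → Epsilon (d²=75667220.00)
P7 → Epsilon (d²=349344433.00)
P8 → Kappa (d²=52977517.00)

Kappa, Mu, Epsilon, Alpha, Theta, Epsilon, Epsilon, Kappa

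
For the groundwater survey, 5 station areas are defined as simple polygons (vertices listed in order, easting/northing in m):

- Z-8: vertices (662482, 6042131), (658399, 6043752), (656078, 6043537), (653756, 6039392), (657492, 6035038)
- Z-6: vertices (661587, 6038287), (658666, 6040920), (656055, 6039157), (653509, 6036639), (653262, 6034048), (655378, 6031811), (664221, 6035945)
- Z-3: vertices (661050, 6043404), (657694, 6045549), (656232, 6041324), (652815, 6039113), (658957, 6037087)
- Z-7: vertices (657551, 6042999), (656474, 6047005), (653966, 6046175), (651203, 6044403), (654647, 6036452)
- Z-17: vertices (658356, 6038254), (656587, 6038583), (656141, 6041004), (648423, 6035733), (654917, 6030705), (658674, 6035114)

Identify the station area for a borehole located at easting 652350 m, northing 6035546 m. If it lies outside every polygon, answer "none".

Z-17

Cast a ray rightward from (652350, 6035546). For each polygon, the edges (by vertex number in listed order) whose endpoints lie on opposite sides of northing = 6035546, where each meets that height, and whether that is right or left of the point:
Z-8: 4–5 at easting≈657056.1 (right), 5–1 at easting≈657849.4 (right) → 2 crossings.
Z-6: 4–5 at easting≈653404.8 (right), 6–7 at easting≈663367.5 (right) → 2 crossings.
Z-3: no edge straddles that height → 0 crossings.
Z-7: no edge straddles that height → 0 crossings.
Z-17: 4–5 at easting≈648664.5 (left), 6–1 at easting≈658630.2 (right) → 1 crossing.
Only Z-17 has an odd count, so the point is inside Z-17.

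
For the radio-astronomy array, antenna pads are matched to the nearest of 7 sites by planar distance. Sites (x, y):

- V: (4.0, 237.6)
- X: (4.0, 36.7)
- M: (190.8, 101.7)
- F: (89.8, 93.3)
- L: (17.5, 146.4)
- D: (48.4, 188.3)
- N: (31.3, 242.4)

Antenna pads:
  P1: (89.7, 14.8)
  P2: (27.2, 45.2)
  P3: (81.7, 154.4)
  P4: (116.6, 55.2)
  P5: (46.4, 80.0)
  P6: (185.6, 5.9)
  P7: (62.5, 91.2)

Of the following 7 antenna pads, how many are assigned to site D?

1

P1 → F
P2 → X
P3 → D
P4 → F
P5 → F
P6 → M
P7 → F
1 of the 7 goes to D.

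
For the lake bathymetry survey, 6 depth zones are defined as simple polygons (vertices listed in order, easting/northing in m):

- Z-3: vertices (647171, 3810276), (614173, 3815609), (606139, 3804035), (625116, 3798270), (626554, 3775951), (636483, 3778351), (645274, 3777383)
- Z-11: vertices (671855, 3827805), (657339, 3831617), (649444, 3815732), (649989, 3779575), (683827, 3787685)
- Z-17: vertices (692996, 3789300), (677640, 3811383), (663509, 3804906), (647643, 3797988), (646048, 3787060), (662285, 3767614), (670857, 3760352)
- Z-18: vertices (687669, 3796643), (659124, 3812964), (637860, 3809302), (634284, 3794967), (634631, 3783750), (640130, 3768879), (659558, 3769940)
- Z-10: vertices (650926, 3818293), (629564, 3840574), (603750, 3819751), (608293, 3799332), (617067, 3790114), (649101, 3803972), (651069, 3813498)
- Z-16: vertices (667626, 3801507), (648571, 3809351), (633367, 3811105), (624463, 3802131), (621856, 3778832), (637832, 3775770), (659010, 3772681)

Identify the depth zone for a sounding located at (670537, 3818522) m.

Z-11

Cast a ray rightward from (670537, 3818522). For each polygon, the edges (by vertex number in listed order) whose endpoints lie on opposite sides of northing = 3818522, where each meets that height, and whether that is right or left of the point:
Z-3: no edge straddles that height → 0 crossings.
Z-11: 2–3 at easting≈650830.7 (left), 5–1 at easting≈674625.1 (right) → 1 crossing.
Z-17: no edge straddles that height → 0 crossings.
Z-18: no edge straddles that height → 0 crossings.
Z-10: 1–2 at easting≈650706.4 (left), 3–4 at easting≈604023.4 (left) → 0 crossings.
Z-16: no edge straddles that height → 0 crossings.
Only Z-11 has an odd count, so the point is inside Z-11.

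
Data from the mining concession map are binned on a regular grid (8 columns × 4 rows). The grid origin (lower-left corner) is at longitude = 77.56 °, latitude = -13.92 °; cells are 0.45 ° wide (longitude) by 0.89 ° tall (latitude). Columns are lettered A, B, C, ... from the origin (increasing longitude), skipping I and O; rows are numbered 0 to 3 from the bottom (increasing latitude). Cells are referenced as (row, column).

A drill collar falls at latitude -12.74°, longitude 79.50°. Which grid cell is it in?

Column index: ⌊(79.50 − 77.56) / 0.45⌋ = ⌊4.311⌋ = 4 → column E
Row offset from origin: ⌊(-12.74 − -13.92) / 0.89⌋ = ⌊1.326⌋ = 1 → row 1

(1, E)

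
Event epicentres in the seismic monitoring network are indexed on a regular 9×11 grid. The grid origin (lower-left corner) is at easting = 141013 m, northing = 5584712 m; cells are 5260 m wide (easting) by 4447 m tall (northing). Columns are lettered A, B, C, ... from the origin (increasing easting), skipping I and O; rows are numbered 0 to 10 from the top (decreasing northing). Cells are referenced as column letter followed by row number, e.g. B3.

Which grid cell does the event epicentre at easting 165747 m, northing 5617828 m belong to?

Column index: ⌊(165747 − 141013) / 5260⌋ = ⌊4.702⌋ = 4 → column E
Row offset from origin: ⌊(5617828 − 5584712) / 4447⌋ = ⌊7.447⌋ = 7 → row 3 (counted from top)

E3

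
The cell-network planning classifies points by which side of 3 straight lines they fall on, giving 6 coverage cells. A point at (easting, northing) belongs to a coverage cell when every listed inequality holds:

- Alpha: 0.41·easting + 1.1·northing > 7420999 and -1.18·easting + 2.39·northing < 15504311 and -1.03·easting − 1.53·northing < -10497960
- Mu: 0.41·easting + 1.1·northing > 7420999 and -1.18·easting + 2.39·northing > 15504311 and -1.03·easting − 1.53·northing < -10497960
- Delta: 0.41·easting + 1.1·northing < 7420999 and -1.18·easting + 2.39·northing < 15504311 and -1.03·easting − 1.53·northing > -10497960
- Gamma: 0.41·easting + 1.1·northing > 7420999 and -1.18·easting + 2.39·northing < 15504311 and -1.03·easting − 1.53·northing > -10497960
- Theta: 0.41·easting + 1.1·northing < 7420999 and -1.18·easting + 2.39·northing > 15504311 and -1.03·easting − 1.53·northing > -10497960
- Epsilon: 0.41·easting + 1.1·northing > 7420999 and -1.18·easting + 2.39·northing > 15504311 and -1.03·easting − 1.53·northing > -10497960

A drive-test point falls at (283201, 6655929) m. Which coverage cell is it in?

Epsilon

0.41·283201 + 1.1·6655929 = 7437634.310, which is > 7420999
-1.18·283201 + 2.39·6655929 = 15573493.130, which is > 15504311
-1.03·283201 − 1.53·6655929 = -10475268.400, which is > -10497960
This sign pattern matches Epsilon.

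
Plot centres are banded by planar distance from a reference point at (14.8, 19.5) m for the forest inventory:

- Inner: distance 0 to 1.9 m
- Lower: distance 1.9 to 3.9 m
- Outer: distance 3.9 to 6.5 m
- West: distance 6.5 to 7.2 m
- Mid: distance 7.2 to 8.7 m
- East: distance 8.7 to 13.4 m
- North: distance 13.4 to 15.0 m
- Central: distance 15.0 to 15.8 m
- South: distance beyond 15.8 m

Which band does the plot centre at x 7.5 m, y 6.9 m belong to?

North

Distance = √((7.5−14.8)² + (6.9−19.5)²) = √(53.290 + 158.760) = 14.562 m.
13.4 ≤ 14.562 < 15.0 → North.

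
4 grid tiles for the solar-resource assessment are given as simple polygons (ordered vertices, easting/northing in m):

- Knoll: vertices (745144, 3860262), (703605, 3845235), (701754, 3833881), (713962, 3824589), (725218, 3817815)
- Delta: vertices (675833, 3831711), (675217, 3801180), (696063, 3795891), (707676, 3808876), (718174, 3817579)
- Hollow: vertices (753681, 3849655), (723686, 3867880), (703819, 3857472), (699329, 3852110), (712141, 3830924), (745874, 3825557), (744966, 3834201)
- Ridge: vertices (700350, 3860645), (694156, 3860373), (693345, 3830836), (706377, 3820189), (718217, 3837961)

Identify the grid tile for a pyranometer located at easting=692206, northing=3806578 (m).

Cast a ray rightward from (692206, 3806578). For each polygon, the edges (by vertex number in listed order) whose endpoints lie on opposite sides of northing = 3806578, where each meets that height, and whether that is right or left of the point:
Knoll: no edge straddles that height → 0 crossings.
Delta: 1–2 at easting≈675325.9 (left), 3–4 at easting≈705620.8 (right) → 1 crossing.
Hollow: no edge straddles that height → 0 crossings.
Ridge: no edge straddles that height → 0 crossings.
Only Delta has an odd count, so the point is inside Delta.

Delta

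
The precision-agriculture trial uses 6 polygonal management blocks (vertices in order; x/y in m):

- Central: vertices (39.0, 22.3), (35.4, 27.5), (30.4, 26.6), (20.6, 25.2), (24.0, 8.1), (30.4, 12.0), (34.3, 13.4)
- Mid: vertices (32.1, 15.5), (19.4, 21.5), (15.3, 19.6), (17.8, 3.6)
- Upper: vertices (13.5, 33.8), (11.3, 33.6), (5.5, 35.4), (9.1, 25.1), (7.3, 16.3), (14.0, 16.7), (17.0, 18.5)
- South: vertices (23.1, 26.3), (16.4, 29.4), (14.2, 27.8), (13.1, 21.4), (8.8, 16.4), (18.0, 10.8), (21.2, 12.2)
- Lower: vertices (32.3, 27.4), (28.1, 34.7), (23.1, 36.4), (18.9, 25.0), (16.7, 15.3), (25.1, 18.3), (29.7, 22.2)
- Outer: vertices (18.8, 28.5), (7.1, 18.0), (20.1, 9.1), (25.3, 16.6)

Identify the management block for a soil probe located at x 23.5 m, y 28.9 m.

Lower

Cast a ray rightward from (23.5, 28.9). For each polygon, the edges (by vertex number in listed order) whose endpoints lie on opposite sides of y = 28.9, where each meets that height, and whether that is right or left of the point:
Central: no edge straddles that height → 0 crossings.
Mid: no edge straddles that height → 0 crossings.
Upper: 3–4 at x≈7.77 (left), 7–1 at x≈14.62 (left) → 0 crossings.
South: 1–2 at x≈17.48 (left), 2–3 at x≈15.71 (left) → 0 crossings.
Lower: 1–2 at x≈31.44 (right), 3–4 at x≈20.34 (left) → 1 crossing.
Outer: no edge straddles that height → 0 crossings.
Only Lower has an odd count, so the point is inside Lower.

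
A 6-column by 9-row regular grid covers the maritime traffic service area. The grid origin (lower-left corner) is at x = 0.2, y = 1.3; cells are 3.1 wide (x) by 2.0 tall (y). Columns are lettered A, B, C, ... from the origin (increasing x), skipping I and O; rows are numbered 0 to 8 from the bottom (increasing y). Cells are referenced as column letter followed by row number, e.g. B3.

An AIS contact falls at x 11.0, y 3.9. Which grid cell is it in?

D1

Column index: ⌊(11.0 − 0.2) / 3.1⌋ = ⌊3.484⌋ = 3 → column D
Row offset from origin: ⌊(3.9 − 1.3) / 2.0⌋ = ⌊1.300⌋ = 1 → row 1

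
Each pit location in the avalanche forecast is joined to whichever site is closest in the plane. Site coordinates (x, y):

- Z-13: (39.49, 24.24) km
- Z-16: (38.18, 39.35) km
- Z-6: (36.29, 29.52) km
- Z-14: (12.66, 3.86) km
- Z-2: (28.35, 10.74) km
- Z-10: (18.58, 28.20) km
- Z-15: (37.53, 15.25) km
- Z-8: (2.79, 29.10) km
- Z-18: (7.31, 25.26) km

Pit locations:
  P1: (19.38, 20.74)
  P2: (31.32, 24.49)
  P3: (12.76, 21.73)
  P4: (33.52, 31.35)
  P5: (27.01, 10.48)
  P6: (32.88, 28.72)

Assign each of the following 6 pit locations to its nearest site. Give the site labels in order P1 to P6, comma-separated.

P1 → Z-10 (d²=56.29)
P2 → Z-6 (d²=50.00)
P3 → Z-18 (d²=42.16)
P4 → Z-6 (d²=11.02)
P5 → Z-2 (d²=1.86)
P6 → Z-6 (d²=12.27)

Z-10, Z-6, Z-18, Z-6, Z-2, Z-6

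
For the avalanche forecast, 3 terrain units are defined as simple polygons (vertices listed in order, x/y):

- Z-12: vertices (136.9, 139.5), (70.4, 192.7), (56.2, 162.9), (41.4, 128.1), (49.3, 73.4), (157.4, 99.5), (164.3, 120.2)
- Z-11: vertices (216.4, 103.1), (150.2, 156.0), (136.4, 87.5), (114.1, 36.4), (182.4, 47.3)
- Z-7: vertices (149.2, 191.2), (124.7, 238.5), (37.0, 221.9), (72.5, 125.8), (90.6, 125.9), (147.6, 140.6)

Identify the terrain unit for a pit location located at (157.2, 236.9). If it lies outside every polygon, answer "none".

Cast a ray rightward from (157.2, 236.9). For each polygon, the edges (by vertex number in listed order) whose endpoints lie on opposite sides of y = 236.9, where each meets that height, and whether that is right or left of the point:
Z-12: no edge straddles that height → 0 crossings.
Z-11: no edge straddles that height → 0 crossings.
Z-7: 1–2 at x≈125.53 (left), 2–3 at x≈116.25 (left) → 0 crossings.
All counts are even, so the point lies outside every listed polygon.

none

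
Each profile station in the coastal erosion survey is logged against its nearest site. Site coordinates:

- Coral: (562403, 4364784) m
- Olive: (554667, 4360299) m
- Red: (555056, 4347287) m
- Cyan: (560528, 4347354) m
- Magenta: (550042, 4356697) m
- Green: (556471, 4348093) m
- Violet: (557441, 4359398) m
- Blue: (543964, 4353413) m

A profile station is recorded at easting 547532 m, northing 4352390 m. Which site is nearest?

Squared distances to each site:
Coral: 374757877.000; Olive: 113460506.000; Red: 82651185.000; Cyan: 194257312.000; Magenta: 24850349.000; Green: 98369930.000; Violet: 147300345.000; Blue: 13777153.000.
Minimum at Blue.

Blue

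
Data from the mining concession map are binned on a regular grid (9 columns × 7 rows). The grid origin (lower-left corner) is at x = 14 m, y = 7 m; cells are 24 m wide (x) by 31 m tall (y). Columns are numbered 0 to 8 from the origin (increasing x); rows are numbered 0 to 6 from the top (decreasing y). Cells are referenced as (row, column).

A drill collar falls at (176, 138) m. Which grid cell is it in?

Column index: ⌊(176 − 14) / 24⌋ = ⌊6.750⌋ = 6
Row offset from origin: ⌊(138 − 7) / 31⌋ = ⌊4.226⌋ = 4 → row 2 (counted from top)

(2, 6)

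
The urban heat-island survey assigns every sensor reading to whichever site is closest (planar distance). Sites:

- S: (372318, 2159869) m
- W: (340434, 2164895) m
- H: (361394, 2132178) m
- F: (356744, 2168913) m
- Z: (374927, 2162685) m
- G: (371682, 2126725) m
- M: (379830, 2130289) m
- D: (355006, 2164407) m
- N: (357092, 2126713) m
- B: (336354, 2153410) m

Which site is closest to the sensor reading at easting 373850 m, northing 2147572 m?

S

Squared distances to each site:
S: 153563233.000; W: 1416715385.000; H: 392127172.000; F: 748053517.000; Z: 229562698.000; G: 439297633.000; M: 334462489.000; D: 638513561.000; N: 715928445.000; B: 1440032260.000.
Minimum at S.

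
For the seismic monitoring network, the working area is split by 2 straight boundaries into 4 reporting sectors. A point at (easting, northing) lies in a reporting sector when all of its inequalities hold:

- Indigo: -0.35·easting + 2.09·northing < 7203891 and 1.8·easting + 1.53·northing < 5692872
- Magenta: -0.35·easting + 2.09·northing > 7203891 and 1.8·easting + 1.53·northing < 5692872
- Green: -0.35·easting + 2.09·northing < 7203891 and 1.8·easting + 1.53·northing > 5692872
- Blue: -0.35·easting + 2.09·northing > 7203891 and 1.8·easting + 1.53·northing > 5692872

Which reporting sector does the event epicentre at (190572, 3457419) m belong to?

-0.35·190572 + 2.09·3457419 = 7159305.510, which is < 7203891
1.8·190572 + 1.53·3457419 = 5632880.670, which is < 5692872
This sign pattern matches Indigo.

Indigo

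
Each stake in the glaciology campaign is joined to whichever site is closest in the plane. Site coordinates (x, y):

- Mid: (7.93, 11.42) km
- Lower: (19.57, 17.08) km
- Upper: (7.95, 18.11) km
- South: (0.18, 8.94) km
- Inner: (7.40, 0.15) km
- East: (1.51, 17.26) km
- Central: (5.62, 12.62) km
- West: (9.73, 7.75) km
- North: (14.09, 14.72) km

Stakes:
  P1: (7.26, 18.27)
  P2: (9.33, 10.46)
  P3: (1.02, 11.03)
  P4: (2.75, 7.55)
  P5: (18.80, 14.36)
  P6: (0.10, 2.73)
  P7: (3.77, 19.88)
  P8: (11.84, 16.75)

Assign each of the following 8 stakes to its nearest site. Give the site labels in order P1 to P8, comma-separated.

P1 → Upper (d²=0.50)
P2 → Mid (d²=2.88)
P3 → South (d²=5.07)
P4 → South (d²=8.54)
P5 → Lower (d²=7.99)
P6 → South (d²=38.57)
P7 → East (d²=11.97)
P8 → North (d²=9.18)

Upper, Mid, South, South, Lower, South, East, North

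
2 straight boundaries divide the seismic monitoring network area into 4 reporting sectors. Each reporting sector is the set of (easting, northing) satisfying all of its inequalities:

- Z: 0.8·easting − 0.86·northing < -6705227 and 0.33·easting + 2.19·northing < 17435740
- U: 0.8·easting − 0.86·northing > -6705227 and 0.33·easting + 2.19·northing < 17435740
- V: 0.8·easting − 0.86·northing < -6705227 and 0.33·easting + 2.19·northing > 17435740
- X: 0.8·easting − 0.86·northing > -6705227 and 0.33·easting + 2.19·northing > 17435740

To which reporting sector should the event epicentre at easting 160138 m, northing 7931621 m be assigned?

0.8·160138 − 0.86·7931621 = -6693083.660, which is > -6705227
0.33·160138 + 2.19·7931621 = 17423095.530, which is < 17435740
This sign pattern matches U.

U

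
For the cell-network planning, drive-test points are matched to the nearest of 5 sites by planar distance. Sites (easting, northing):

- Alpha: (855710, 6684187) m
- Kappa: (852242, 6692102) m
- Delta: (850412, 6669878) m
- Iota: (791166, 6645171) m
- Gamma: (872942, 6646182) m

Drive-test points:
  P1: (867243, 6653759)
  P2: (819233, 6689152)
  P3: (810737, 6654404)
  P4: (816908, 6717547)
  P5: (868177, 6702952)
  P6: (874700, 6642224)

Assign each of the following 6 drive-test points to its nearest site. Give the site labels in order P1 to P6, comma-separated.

P1 → Gamma (d²=89889530.00)
P2 → Kappa (d²=1098296581.00)
P3 → Iota (d²=468272330.00)
P4 → Kappa (d²=1895939581.00)
P5 → Kappa (d²=371646725.00)
P6 → Gamma (d²=18756328.00)

Gamma, Kappa, Iota, Kappa, Kappa, Gamma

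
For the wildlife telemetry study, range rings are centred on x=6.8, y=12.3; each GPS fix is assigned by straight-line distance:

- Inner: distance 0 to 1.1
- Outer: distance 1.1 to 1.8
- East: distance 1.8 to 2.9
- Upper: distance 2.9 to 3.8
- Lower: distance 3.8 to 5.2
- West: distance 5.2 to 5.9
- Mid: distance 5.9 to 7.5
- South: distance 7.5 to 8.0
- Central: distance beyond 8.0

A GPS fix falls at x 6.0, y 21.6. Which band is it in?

Central

Distance = √((6.0−6.8)² + (21.6−12.3)²) = √(0.640 + 86.490) = 9.334.
8.0 ≤ 9.334 < ∞ → Central.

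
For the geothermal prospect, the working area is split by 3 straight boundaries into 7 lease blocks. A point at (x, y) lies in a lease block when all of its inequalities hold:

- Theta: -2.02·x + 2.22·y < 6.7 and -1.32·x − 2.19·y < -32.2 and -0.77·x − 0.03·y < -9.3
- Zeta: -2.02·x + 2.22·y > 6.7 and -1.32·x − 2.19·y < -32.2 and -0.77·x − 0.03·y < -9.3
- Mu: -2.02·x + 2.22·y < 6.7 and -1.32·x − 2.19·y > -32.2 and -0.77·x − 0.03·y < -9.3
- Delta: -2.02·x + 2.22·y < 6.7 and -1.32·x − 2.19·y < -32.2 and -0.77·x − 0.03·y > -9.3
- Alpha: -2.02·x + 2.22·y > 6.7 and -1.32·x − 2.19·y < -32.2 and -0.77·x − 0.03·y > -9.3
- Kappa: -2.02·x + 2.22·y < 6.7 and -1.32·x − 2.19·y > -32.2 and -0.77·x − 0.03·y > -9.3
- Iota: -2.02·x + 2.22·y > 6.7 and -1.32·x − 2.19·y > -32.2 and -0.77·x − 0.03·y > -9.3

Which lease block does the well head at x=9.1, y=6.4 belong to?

Kappa

-2.02·9.1 + 2.22·6.4 = -4.174, which is < 6.7
-1.32·9.1 − 2.19·6.4 = -26.028, which is > -32.2
-0.77·9.1 − 0.03·6.4 = -7.199, which is > -9.3
This sign pattern matches Kappa.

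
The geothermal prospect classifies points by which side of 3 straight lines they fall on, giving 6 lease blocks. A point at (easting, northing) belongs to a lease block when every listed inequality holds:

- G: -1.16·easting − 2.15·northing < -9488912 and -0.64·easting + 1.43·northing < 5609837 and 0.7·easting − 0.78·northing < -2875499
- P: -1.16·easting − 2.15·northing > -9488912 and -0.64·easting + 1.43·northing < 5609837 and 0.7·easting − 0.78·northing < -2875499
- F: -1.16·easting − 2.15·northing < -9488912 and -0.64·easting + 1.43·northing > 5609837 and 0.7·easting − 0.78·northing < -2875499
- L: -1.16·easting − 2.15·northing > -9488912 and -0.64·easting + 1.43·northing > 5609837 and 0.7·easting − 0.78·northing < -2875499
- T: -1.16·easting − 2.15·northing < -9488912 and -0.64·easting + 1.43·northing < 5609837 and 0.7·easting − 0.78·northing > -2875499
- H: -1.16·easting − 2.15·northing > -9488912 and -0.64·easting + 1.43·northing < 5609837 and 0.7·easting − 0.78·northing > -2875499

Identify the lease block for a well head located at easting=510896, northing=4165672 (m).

F

-1.16·510896 − 2.15·4165672 = -9548834.160, which is < -9488912
-0.64·510896 + 1.43·4165672 = 5629937.520, which is > 5609837
0.7·510896 − 0.78·4165672 = -2891596.960, which is < -2875499
This sign pattern matches F.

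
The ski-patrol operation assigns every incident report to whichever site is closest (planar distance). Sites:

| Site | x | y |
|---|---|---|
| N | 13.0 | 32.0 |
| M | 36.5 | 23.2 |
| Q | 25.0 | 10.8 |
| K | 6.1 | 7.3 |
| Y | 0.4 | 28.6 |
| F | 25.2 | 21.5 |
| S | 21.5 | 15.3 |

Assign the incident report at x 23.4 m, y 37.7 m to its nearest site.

N

Squared distances to each site:
N: 140.650; M: 381.860; Q: 726.170; K: 1223.450; Y: 611.810; F: 265.680; S: 505.370.
Minimum at N.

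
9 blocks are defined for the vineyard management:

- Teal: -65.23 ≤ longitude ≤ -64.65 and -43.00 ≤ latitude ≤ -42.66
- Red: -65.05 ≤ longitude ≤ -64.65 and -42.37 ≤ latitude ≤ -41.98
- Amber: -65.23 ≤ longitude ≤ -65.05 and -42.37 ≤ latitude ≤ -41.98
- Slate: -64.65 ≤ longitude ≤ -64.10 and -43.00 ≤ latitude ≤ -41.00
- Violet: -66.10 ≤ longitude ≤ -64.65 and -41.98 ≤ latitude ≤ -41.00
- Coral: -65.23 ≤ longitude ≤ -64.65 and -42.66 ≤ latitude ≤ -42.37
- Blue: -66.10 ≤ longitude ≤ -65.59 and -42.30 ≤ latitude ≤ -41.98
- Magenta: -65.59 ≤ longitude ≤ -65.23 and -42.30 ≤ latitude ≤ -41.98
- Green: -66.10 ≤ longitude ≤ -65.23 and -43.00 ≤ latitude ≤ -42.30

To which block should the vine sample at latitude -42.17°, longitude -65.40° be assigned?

Magenta

The point has longitude = -65.40 and latitude = -42.17.
Only Magenta satisfies -65.59 ≤ longitude ≤ -65.23 and -42.30 ≤ latitude ≤ -41.98.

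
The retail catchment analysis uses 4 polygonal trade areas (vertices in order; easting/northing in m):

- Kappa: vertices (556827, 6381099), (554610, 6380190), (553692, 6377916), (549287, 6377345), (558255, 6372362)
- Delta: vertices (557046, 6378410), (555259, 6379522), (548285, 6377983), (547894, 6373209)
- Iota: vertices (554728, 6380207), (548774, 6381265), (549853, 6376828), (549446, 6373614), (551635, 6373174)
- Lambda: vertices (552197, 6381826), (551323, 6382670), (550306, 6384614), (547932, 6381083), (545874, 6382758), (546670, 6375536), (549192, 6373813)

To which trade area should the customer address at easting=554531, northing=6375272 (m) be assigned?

Kappa

Cast a ray rightward from (554531, 6375272). For each polygon, the edges (by vertex number in listed order) whose endpoints lie on opposite sides of northing = 6375272, where each meets that height, and whether that is right or left of the point:
Kappa: 4–5 at easting≈553017.8 (left), 5–1 at easting≈557779.4 (right) → 1 crossing.
Delta: 3–4 at easting≈548063.0 (left), 4–1 at easting≈551524.2 (left) → 0 crossings.
Iota: 3–4 at easting≈549656.0 (left), 5–1 at easting≈552557.7 (left) → 0 crossings.
Lambda: 6–7 at easting≈547056.4 (left), 7–1 at easting≈549739.1 (left) → 0 crossings.
Only Kappa has an odd count, so the point is inside Kappa.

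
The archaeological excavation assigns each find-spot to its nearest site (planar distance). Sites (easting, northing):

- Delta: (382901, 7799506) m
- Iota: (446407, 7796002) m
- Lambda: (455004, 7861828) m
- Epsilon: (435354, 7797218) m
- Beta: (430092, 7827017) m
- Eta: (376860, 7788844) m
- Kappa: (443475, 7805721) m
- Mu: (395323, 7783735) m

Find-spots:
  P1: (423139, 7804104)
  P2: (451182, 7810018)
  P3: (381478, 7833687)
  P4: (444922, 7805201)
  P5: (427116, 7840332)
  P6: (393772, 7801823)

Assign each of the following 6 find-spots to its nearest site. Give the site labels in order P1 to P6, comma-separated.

P1 → Epsilon (d²=196623221.00)
P2 → Kappa (d²=77862058.00)
P3 → Delta (d²=1170365690.00)
P4 → Kappa (d²=2364209.00)
P5 → Beta (d²=186145801.00)
P6 → Delta (d²=123547130.00)

Epsilon, Kappa, Delta, Kappa, Beta, Delta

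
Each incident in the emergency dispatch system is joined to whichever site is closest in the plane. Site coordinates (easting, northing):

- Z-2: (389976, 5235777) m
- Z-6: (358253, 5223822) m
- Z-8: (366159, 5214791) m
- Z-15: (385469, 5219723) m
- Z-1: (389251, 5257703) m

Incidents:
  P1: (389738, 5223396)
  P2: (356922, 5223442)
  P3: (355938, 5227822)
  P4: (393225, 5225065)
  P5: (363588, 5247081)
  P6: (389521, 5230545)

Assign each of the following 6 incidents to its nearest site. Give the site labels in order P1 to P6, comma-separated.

Z-15, Z-6, Z-6, Z-15, Z-6, Z-2

P1 → Z-15 (d²=31715290.00)
P2 → Z-6 (d²=1915961.00)
P3 → Z-6 (d²=21359225.00)
P4 → Z-15 (d²=88692500.00)
P5 → Z-6 (d²=569443306.00)
P6 → Z-2 (d²=27580849.00)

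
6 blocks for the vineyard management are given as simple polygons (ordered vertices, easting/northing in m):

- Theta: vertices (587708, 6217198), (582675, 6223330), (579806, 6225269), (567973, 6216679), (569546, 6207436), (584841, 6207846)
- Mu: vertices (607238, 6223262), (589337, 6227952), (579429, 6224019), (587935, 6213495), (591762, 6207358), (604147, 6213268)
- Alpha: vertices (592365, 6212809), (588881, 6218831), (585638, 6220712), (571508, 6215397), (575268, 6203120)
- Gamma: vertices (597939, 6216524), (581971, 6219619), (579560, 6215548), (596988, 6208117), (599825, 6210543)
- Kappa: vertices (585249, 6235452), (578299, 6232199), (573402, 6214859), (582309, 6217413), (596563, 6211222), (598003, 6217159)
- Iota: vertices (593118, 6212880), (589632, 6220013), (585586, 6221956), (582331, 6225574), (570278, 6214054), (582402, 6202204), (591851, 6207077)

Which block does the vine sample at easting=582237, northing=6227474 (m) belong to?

Kappa

Cast a ray rightward from (582237, 6227474). For each polygon, the edges (by vertex number in listed order) whose endpoints lie on opposite sides of northing = 6227474, where each meets that height, and whether that is right or left of the point:
Theta: no edge straddles that height → 0 crossings.
Mu: 1–2 at easting≈591161.5 (right), 2–3 at easting≈588132.8 (right) → 2 crossings.
Alpha: no edge straddles that height → 0 crossings.
Gamma: no edge straddles that height → 0 crossings.
Kappa: 2–3 at easting≈576964.6 (left), 6–1 at easting≈590811.3 (right) → 1 crossing.
Iota: no edge straddles that height → 0 crossings.
Only Kappa has an odd count, so the point is inside Kappa.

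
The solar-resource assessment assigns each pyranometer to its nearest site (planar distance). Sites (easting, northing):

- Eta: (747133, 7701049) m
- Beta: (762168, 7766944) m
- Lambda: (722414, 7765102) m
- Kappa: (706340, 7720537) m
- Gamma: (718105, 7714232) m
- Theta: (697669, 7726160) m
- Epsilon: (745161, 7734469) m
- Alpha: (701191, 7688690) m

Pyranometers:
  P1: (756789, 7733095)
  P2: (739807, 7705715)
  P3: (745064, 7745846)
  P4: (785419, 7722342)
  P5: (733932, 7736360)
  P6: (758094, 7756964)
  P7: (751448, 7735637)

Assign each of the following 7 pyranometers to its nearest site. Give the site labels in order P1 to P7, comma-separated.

Epsilon, Eta, Epsilon, Epsilon, Epsilon, Beta, Epsilon

P1 → Epsilon (d²=137098260.00)
P2 → Eta (d²=75441832.00)
P3 → Epsilon (d²=129445538.00)
P4 → Epsilon (d²=1767770693.00)
P5 → Epsilon (d²=129666322.00)
P6 → Beta (d²=116197876.00)
P7 → Epsilon (d²=40890593.00)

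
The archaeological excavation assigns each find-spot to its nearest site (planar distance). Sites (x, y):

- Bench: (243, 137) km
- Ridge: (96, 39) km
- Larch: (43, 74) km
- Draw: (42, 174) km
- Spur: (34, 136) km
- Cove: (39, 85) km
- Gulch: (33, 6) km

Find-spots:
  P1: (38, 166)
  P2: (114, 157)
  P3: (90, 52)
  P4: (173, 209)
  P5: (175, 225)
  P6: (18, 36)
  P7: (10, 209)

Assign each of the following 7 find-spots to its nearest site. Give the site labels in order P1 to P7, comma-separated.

P1 → Draw (d²=80.00)
P2 → Draw (d²=5473.00)
P3 → Ridge (d²=205.00)
P4 → Bench (d²=10084.00)
P5 → Bench (d²=12368.00)
P6 → Gulch (d²=1125.00)
P7 → Draw (d²=2249.00)

Draw, Draw, Ridge, Bench, Bench, Gulch, Draw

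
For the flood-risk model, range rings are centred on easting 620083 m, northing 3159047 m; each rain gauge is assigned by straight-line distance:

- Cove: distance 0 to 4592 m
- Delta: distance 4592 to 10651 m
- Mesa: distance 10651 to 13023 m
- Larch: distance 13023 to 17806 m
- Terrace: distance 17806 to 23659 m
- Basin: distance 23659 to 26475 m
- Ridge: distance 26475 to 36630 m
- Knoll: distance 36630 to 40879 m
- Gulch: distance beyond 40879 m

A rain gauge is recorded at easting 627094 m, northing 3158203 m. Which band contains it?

Distance = √((627094−620083)² + (3158203−3159047)²) = √(49154121.000 + 712336.000) = 7061.619 m.
4592 ≤ 7061.619 < 10651 → Delta.

Delta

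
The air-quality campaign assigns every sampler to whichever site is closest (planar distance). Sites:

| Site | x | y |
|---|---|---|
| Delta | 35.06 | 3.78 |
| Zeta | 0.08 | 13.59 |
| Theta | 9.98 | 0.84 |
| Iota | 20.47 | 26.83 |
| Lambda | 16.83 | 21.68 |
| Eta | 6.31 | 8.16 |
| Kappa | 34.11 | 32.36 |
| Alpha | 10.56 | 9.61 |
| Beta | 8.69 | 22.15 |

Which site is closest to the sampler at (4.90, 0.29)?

Theta

Squared distances to each site:
Delta: 921.806; Zeta: 200.122; Theta: 26.109; Iota: 946.796; Lambda: 599.857; Eta: 63.925; Kappa: 1881.709; Alpha: 118.898; Beta: 492.224.
Minimum at Theta.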